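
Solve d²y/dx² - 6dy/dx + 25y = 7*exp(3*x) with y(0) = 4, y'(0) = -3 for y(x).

Characteristic equation r² - 6r + 25 = 0 has discriminant (-6)² - 4·(25) = -64 < 0, so r = 3 ± 4i.
Hence y_h = C1*cos(4*x)*exp(3*x) + C2*exp(3*x)*sin(4*x).
Try y_p = A*exp(3*x). Substituting into the equation and dividing by exp(3*x) gives A = 7/16, so y_p = 7*exp(3*x)/16.
General solution: y = 7*exp(3*x)/16 + C1*cos(4*x)*exp(3*x) + C2*exp(3*x)*sin(4*x).
Apply the initial conditions: y(0) = 7/16 + C1 = 4 and y'(0) = 21/16 + 3*C1 + 4*C2 = -3. Solving gives C1 = 57/16, C2 = -15/4.

y = 7*exp(3*x)/16 - 15*exp(3*x)*sin(4*x)/4 + 57*cos(4*x)*exp(3*x)/16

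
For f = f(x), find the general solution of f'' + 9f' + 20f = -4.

Characteristic equation r² + 9r + 20 = 0 factors as (r + 4)(r + 5) = 0, so r = -4, -5.
Hence f_h = C1*exp(-4*x) + C2*exp(-5*x).
For the particular solution try f_p = A0. Substituting and matching coefficients of each power of x gives A0 = -1/5, so f_p = -1/5.

f = -1/5 + C1*exp(-4*x) + C2*exp(-5*x)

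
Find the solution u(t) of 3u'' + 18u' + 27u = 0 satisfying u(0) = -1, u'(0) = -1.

u = -exp(-3*t) - 4*t*exp(-3*t)

Divide through by 3: u'' + 6u' + 9u = 0.
Characteristic equation r² + 6r + 9 = 0 has discriminant (6)² - 4·(9) = 0, so r = -3 is a repeated root.
Hence u_h = (C1 + C2*t)*exp(-3*t).
Apply the initial conditions: u(0) = C1 = -1 and u'(0) = C2 - 3*C1 = -1. Solving gives C1 = -1, C2 = -4.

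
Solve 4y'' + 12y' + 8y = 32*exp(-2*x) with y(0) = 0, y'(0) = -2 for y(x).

Divide through by 4: y'' + 3y' + 2y = 8*exp(-2*x).
Characteristic equation r² + 3r + 2 = 0 factors as (r + 1)(r + 2) = 0, so r = -1, -2.
Hence y_h = C1*exp(-x) + C2*exp(-2*x).
Since exp(-2*x) solves the homogeneous equation (r = -2 is a root of multiplicity 1), multiply the trial by x. Try y_p = A*x*exp(-2*x). Substituting into the equation and dividing by exp(-2*x) gives A = -8, so y_p = -8*x*exp(-2*x).
General solution: y = C1*exp(-x) + C2*exp(-2*x) - 8*x*exp(-2*x).
Apply the initial conditions: y(0) = C1 + C2 = 0 and y'(0) = -8 - C1 - 2*C2 = -2. Solving gives C1 = 6, C2 = -6.

y = -6*exp(-2*x) + 6*exp(-x) - 8*x*exp(-2*x)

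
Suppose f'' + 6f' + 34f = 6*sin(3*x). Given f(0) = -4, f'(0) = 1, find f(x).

f = -108*cos(3*x)/949 + 150*sin(3*x)/949 - 3688*cos(5*x)*exp(-3*x)/949 - 2113*exp(-3*x)*sin(5*x)/949

Characteristic equation r² + 6r + 34 = 0 has discriminant (6)² - 4·(34) = -100 < 0, so r = -3 ± 5i.
Hence f_h = C1*cos(5*x)*exp(-3*x) + C2*exp(-3*x)*sin(5*x).
Try f_p = A*cos(3*x) + B*sin(3*x). Substituting and equating the coefficients of cos(3x) and sin(3x) gives A = -108/949, B = 150/949, so f_p = -108*cos(3*x)/949 + 150*sin(3*x)/949.
General solution: f = -108*cos(3*x)/949 + 150*sin(3*x)/949 + C1*cos(5*x)*exp(-3*x) + C2*exp(-3*x)*sin(5*x).
Apply the initial conditions: f(0) = -108/949 + C1 = -4 and f'(0) = 450/949 - 3*C1 + 5*C2 = 1. Solving gives C1 = -3688/949, C2 = -2113/949.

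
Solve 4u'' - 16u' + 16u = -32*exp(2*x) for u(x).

Divide through by 4: u'' - 4u' + 4u = -8*exp(2*x).
Characteristic equation r² - 4r + 4 = 0 has discriminant (-4)² - 4·(4) = 0, so r = 2 is a repeated root.
Hence u_h = (C1 + C2*x)*exp(2*x).
Since exp(2*x) solves the homogeneous equation (r = 2 is a root of multiplicity 2), multiply the trial by x^2. Try u_p = A*x^2*exp(2*x). Substituting into the equation and dividing by exp(2*x) gives A = -4, so u_p = -4*x^2*exp(2*x).

u = C1*exp(2*x) - 4*x**2*exp(2*x) + C2*x*exp(2*x)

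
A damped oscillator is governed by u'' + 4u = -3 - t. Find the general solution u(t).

u = -3/4 - t/4 + C1*cos(2*t) + C2*sin(2*t)

Characteristic equation r² + 4 = 0 has discriminant (0)² - 4·(4) = -16 < 0, so r = ± 2i.
Hence u_h = C1*cos(2*t) + C2*sin(2*t).
For the particular solution try u_p = A0 + A1*t. Substituting and matching coefficients of each power of t gives A0 = -3/4, A1 = -1/4, so u_p = -3/4 - t/4.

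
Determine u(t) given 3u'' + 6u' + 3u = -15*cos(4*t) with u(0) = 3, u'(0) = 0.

u = -40*sin(4*t)/289 + 75*cos(4*t)/289 + 792*exp(-t)/289 + 56*t*exp(-t)/17

Divide through by 3: u'' + 2u' + u = -5*cos(4*t).
Characteristic equation r² + 2r + 1 = 0 has discriminant (2)² - 4·(1) = 0, so r = -1 is a repeated root.
Hence u_h = (C1 + C2*t)*exp(-t).
Try u_p = A*cos(4*t) + B*sin(4*t). Substituting and equating the coefficients of cos(4t) and sin(4t) gives A = 75/289, B = -40/289, so u_p = -40*sin(4*t)/289 + 75*cos(4*t)/289.
General solution: u = -40*sin(4*t)/289 + 75*cos(4*t)/289 + C1*exp(-t) + C2*t*exp(-t).
Apply the initial conditions: u(0) = 75/289 + C1 = 3 and u'(0) = -160/289 + C2 - C1 = 0. Solving gives C1 = 792/289, C2 = 56/17.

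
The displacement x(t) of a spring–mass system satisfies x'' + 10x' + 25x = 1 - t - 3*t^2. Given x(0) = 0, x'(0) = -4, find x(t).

x = 17/625 - 17*exp(-5*t)/625 - 3*t**2/25 + 7*t/125 - 524*t*exp(-5*t)/125

Characteristic equation r² + 10r + 25 = 0 has discriminant (10)² - 4·(25) = 0, so r = -5 is a repeated root.
Hence x_h = (C1 + C2*t)*exp(-5*t).
For the particular solution try x_p = A0 + A1*t + A2*t^2. Substituting and matching coefficients of each power of t gives A0 = 17/625, A1 = 7/125, A2 = -3/25, so x_p = 17/625 - 3*t^2/25 + 7*t/125.
General solution: x = 17/625 - 3*t^2/25 + 7*t/125 + C1*exp(-5*t) + C2*t*exp(-5*t).
Apply the initial conditions: x(0) = 17/625 + C1 = 0 and x'(0) = 7/125 + C2 - 5*C1 = -4. Solving gives C1 = -17/625, C2 = -524/125.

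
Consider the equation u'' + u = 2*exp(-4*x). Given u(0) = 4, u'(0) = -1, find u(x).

u = -9*sin(x)/17 + 2*exp(-4*x)/17 + 66*cos(x)/17

Characteristic equation r² + 1 = 0 has discriminant (0)² - 4·(1) = -4 < 0, so r = ± i.
Hence u_h = C1*cos(x) + C2*sin(x).
Try u_p = A*exp(-4*x). Substituting into the equation and dividing by exp(-4*x) gives A = 2/17, so u_p = 2*exp(-4*x)/17.
General solution: u = 2*exp(-4*x)/17 + C1*cos(x) + C2*sin(x).
Apply the initial conditions: u(0) = 2/17 + C1 = 4 and u'(0) = -8/17 + C2 = -1. Solving gives C1 = 66/17, C2 = -9/17.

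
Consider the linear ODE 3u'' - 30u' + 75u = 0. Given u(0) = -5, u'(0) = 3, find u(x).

u = -5*exp(5*x) + 28*x*exp(5*x)

Divide through by 3: u'' - 10u' + 25u = 0.
Characteristic equation r² - 10r + 25 = 0 has discriminant (-10)² - 4·(25) = 0, so r = 5 is a repeated root.
Hence u_h = (C1 + C2*x)*exp(5*x).
Apply the initial conditions: u(0) = C1 = -5 and u'(0) = C2 + 5*C1 = 3. Solving gives C1 = -5, C2 = 28.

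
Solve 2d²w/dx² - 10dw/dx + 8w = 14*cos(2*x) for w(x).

Divide through by 2: w'' - 5w' + 4w = 7*cos(2*x).
Characteristic equation r² - 5r + 4 = 0 factors as (r - 4)(r - 1) = 0, so r = 4, 1.
Hence w_h = C1*exp(4*x) + C2*exp(x).
Try w_p = A*cos(2*x) + B*sin(2*x). Substituting and equating the coefficients of cos(2x) and sin(2x) gives A = 0, B = -7/10, so w_p = -7*sin(2*x)/10.

w = -7*sin(2*x)/10 + C1*exp(4*x) + C2*exp(x)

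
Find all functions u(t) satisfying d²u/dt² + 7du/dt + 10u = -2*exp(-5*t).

u = C1*exp(-2*t) + C2*exp(-5*t) + 2*t*exp(-5*t)/3

Characteristic equation r² + 7r + 10 = 0 factors as (r + 2)(r + 5) = 0, so r = -2, -5.
Hence u_h = C1*exp(-2*t) + C2*exp(-5*t).
Since exp(-5*t) solves the homogeneous equation (r = -5 is a root of multiplicity 1), multiply the trial by t. Try u_p = A*t*exp(-5*t). Substituting into the equation and dividing by exp(-5*t) gives A = 2/3, so u_p = 2*t*exp(-5*t)/3.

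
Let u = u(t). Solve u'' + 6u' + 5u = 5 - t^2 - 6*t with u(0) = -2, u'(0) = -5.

Characteristic equation r² + 6r + 5 = 0 factors as (r + 1)(r + 5) = 0, so r = -1, -5.
Hence u_h = C1*exp(-t) + C2*exp(-5*t).
For the particular solution try u_p = A0 + A1*t + A2*t^2. Substituting and matching coefficients of each power of t gives A0 = 243/125, A1 = -18/25, A2 = -1/5, so u_p = 243/125 - 18*t/25 - t^2/5.
General solution: u = 243/125 - 18*t/25 - t^2/5 + C1*exp(-t) + C2*exp(-5*t).
Apply the initial conditions: u(0) = 243/125 + C1 + C2 = -2 and u'(0) = -18/25 - C1 - 5*C2 = -5. Solving gives C1 = -6, C2 = 257/125.

u = 243/125 - 6*exp(-t) - 18*t/25 - t**2/5 + 257*exp(-5*t)/125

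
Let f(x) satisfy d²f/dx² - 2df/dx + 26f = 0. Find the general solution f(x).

Characteristic equation r² - 2r + 26 = 0 has discriminant (-2)² - 4·(26) = -100 < 0, so r = 1 ± 5i.
Hence f_h = C1*cos(5*x)*exp(x) + C2*exp(x)*sin(5*x).

f = C1*cos(5*x)*exp(x) + C2*exp(x)*sin(5*x)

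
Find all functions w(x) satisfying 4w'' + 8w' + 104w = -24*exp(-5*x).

w = -6*exp(-5*x)/41 + C1*cos(5*x)*exp(-x) + C2*exp(-x)*sin(5*x)

Divide through by 4: w'' + 2w' + 26w = -6*exp(-5*x).
Characteristic equation r² + 2r + 26 = 0 has discriminant (2)² - 4·(26) = -100 < 0, so r = -1 ± 5i.
Hence w_h = C1*cos(5*x)*exp(-x) + C2*exp(-x)*sin(5*x).
Try w_p = A*exp(-5*x). Substituting into the equation and dividing by exp(-5*x) gives A = -6/41, so w_p = -6*exp(-5*x)/41.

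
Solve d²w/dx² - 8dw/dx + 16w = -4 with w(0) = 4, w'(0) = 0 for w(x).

w = -1/4 + 17*exp(4*x)/4 - 17*x*exp(4*x)

Characteristic equation r² - 8r + 16 = 0 has discriminant (-8)² - 4·(16) = 0, so r = 4 is a repeated root.
Hence w_h = (C1 + C2*x)*exp(4*x).
For the particular solution try w_p = A0. Substituting and matching coefficients of each power of x gives A0 = -1/4, so w_p = -1/4.
General solution: w = -1/4 + C1*exp(4*x) + C2*x*exp(4*x).
Apply the initial conditions: w(0) = -1/4 + C1 = 4 and w'(0) = C2 + 4*C1 = 0. Solving gives C1 = 17/4, C2 = -17.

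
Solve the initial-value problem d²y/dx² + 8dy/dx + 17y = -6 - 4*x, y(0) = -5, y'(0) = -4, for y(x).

Characteristic equation r² + 8r + 17 = 0 has discriminant (8)² - 4·(17) = -4 < 0, so r = -4 ± i.
Hence y_h = C1*cos(x)*exp(-4*x) + C2*exp(-4*x)*sin(x).
For the particular solution try y_p = A0 + A1*x. Substituting and matching coefficients of each power of x gives A0 = -70/289, A1 = -4/17, so y_p = -70/289 - 4*x/17.
General solution: y = -70/289 - 4*x/17 + C1*cos(x)*exp(-4*x) + C2*exp(-4*x)*sin(x).
Apply the initial conditions: y(0) = -70/289 + C1 = -5 and y'(0) = -4/17 + C2 - 4*C1 = -4. Solving gives C1 = -1375/289, C2 = -6588/289.

y = -70/289 - 4*x/17 - 6588*exp(-4*x)*sin(x)/289 - 1375*cos(x)*exp(-4*x)/289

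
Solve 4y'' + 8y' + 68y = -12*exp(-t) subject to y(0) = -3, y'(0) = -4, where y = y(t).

Divide through by 4: y'' + 2y' + 17y = -3*exp(-t).
Characteristic equation r² + 2r + 17 = 0 has discriminant (2)² - 4·(17) = -64 < 0, so r = -1 ± 4i.
Hence y_h = C1*cos(4*t)*exp(-t) + C2*exp(-t)*sin(4*t).
Try y_p = A*exp(-t). Substituting into the equation and dividing by exp(-t) gives A = -3/16, so y_p = -3*exp(-t)/16.
General solution: y = -3*exp(-t)/16 + C1*cos(4*t)*exp(-t) + C2*exp(-t)*sin(4*t).
Apply the initial conditions: y(0) = -3/16 + C1 = -3 and y'(0) = 3/16 - C1 + 4*C2 = -4. Solving gives C1 = -45/16, C2 = -7/4.

y = -3*exp(-t)/16 - 45*cos(4*t)*exp(-t)/16 - 7*exp(-t)*sin(4*t)/4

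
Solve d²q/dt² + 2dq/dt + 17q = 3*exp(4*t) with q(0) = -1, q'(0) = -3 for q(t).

Characteristic equation r² + 2r + 17 = 0 has discriminant (2)² - 4·(17) = -64 < 0, so r = -1 ± 4i.
Hence q_h = C1*cos(4*t)*exp(-t) + C2*exp(-t)*sin(4*t).
Try q_p = A*exp(4*t). Substituting into the equation and dividing by exp(4*t) gives A = 3/41, so q_p = 3*exp(4*t)/41.
General solution: q = 3*exp(4*t)/41 + C1*cos(4*t)*exp(-t) + C2*exp(-t)*sin(4*t).
Apply the initial conditions: q(0) = 3/41 + C1 = -1 and q'(0) = 12/41 - C1 + 4*C2 = -3. Solving gives C1 = -44/41, C2 = -179/164.

q = 3*exp(4*t)/41 - 179*exp(-t)*sin(4*t)/164 - 44*cos(4*t)*exp(-t)/41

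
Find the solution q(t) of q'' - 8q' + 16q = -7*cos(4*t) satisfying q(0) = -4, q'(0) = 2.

Characteristic equation r² - 8r + 16 = 0 has discriminant (-8)² - 4·(16) = 0, so r = 4 is a repeated root.
Hence q_h = (C1 + C2*t)*exp(4*t).
Try q_p = A*cos(4*t) + B*sin(4*t). Substituting and equating the coefficients of cos(4t) and sin(4t) gives A = 0, B = 7/32, so q_p = 7*sin(4*t)/32.
General solution: q = 7*sin(4*t)/32 + C1*exp(4*t) + C2*t*exp(4*t).
Apply the initial conditions: q(0) = C1 = -4 and q'(0) = 7/8 + C2 + 4*C1 = 2. Solving gives C1 = -4, C2 = 137/8.

q = -4*exp(4*t) + 7*sin(4*t)/32 + 137*t*exp(4*t)/8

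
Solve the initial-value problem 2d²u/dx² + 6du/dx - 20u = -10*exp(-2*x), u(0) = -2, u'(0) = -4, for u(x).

Divide through by 2: u'' + 3u' - 10u = -5*exp(-2*x).
Characteristic equation r² + 3r - 10 = 0 factors as (r + 5)(r - 2) = 0, so r = -5, 2.
Hence u_h = C1*exp(-5*x) + C2*exp(2*x).
Try u_p = A*exp(-2*x). Substituting into the equation and dividing by exp(-2*x) gives A = 5/12, so u_p = 5*exp(-2*x)/12.
General solution: u = 5*exp(-2*x)/12 + C1*exp(-5*x) + C2*exp(2*x).
Apply the initial conditions: u(0) = 5/12 + C1 + C2 = -2 and u'(0) = -5/6 - 5*C1 + 2*C2 = -4. Solving gives C1 = -5/21, C2 = -61/28.

u = -61*exp(2*x)/28 - 5*exp(-5*x)/21 + 5*exp(-2*x)/12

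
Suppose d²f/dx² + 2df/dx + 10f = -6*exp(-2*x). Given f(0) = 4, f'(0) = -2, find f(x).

Characteristic equation r² + 2r + 10 = 0 has discriminant (2)² - 4·(10) = -36 < 0, so r = -1 ± 3i.
Hence f_h = C1*cos(3*x)*exp(-x) + C2*exp(-x)*sin(3*x).
Try f_p = A*exp(-2*x). Substituting into the equation and dividing by exp(-2*x) gives A = -3/5, so f_p = -3*exp(-2*x)/5.
General solution: f = -3*exp(-2*x)/5 + C1*cos(3*x)*exp(-x) + C2*exp(-x)*sin(3*x).
Apply the initial conditions: f(0) = -3/5 + C1 = 4 and f'(0) = 6/5 - C1 + 3*C2 = -2. Solving gives C1 = 23/5, C2 = 7/15.

f = -3*exp(-2*x)/5 + 7*exp(-x)*sin(3*x)/15 + 23*cos(3*x)*exp(-x)/5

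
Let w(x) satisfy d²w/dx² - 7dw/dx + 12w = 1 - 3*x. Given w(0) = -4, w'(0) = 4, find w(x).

Characteristic equation r² - 7r + 12 = 0 factors as (r - 4)(r - 3) = 0, so r = 4, 3.
Hence w_h = C1*exp(4*x) + C2*exp(3*x).
For the particular solution try w_p = A0 + A1*x. Substituting and matching coefficients of each power of x gives A0 = -1/16, A1 = -1/4, so w_p = -1/16 - x/4.
General solution: w = -1/16 - x/4 + C1*exp(4*x) + C2*exp(3*x).
Apply the initial conditions: w(0) = -1/16 + C1 + C2 = -4 and w'(0) = -1/4 + 3*C2 + 4*C1 = 4. Solving gives C1 = 257/16, C2 = -20.

w = -1/16 - 20*exp(3*x) - x/4 + 257*exp(4*x)/16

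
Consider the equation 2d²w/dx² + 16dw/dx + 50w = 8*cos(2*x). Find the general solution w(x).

Divide through by 2: w'' + 8w' + 25w = 4*cos(2*x).
Characteristic equation r² + 8r + 25 = 0 has discriminant (8)² - 4·(25) = -36 < 0, so r = -4 ± 3i.
Hence w_h = C1*cos(3*x)*exp(-4*x) + C2*exp(-4*x)*sin(3*x).
Try w_p = A*cos(2*x) + B*sin(2*x). Substituting and equating the coefficients of cos(2x) and sin(2x) gives A = 84/697, B = 64/697, so w_p = 64*sin(2*x)/697 + 84*cos(2*x)/697.

w = 64*sin(2*x)/697 + 84*cos(2*x)/697 + C1*cos(3*x)*exp(-4*x) + C2*exp(-4*x)*sin(3*x)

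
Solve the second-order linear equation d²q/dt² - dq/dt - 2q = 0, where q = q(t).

q = C1*exp(-t) + C2*exp(2*t)

Characteristic equation r² - r - 2 = 0 factors as (r + 1)(r - 2) = 0, so r = -1, 2.
Hence q_h = C1*exp(-t) + C2*exp(2*t).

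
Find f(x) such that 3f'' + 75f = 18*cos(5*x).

f = C1*cos(5*x) + C2*sin(5*x) + 3*x*sin(5*x)/5

Divide through by 3: f'' + 25f = 6*cos(5*x).
Characteristic equation r² + 25 = 0 has discriminant (0)² - 4·(25) = -100 < 0, so r = ± 5i.
Hence f_h = C1*cos(5*x) + C2*sin(5*x).
Since ±5i are characteristic roots, multiply the trial by x. Try f_p = x*(A*cos(5*x) + B*sin(5*x)). Substituting and equating the coefficients of cos(5x) and sin(5x) gives A = 0, B = 3/5, so f_p = 3*x*sin(5*x)/5.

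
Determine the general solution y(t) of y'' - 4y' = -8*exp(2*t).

y = C2 + 2*exp(2*t) + C1*exp(4*t)

Characteristic equation r² - 4r = 0 factors as (r - 4)r = 0, so r = 4, 0.
Hence y_h = C1*exp(4*t) + C2.
Try y_p = A*exp(2*t). Substituting into the equation and dividing by exp(2*t) gives A = 2, so y_p = 2*exp(2*t).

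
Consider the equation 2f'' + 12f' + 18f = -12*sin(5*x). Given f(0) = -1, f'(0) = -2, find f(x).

f = -334*exp(-3*x)/289 + 24*sin(5*x)/289 + 45*cos(5*x)/289 - 100*x*exp(-3*x)/17

Divide through by 2: f'' + 6f' + 9f = -6*sin(5*x).
Characteristic equation r² + 6r + 9 = 0 has discriminant (6)² - 4·(9) = 0, so r = -3 is a repeated root.
Hence f_h = (C1 + C2*x)*exp(-3*x).
Try f_p = A*cos(5*x) + B*sin(5*x). Substituting and equating the coefficients of cos(5x) and sin(5x) gives A = 45/289, B = 24/289, so f_p = 24*sin(5*x)/289 + 45*cos(5*x)/289.
General solution: f = 24*sin(5*x)/289 + 45*cos(5*x)/289 + C1*exp(-3*x) + C2*x*exp(-3*x).
Apply the initial conditions: f(0) = 45/289 + C1 = -1 and f'(0) = 120/289 + C2 - 3*C1 = -2. Solving gives C1 = -334/289, C2 = -100/17.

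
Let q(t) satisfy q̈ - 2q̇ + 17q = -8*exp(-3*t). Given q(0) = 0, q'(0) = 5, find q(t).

q = -exp(-3*t)/4 + exp(t)*sin(4*t) + cos(4*t)*exp(t)/4

Characteristic equation r² - 2r + 17 = 0 has discriminant (-2)² - 4·(17) = -64 < 0, so r = 1 ± 4i.
Hence q_h = C1*cos(4*t)*exp(t) + C2*exp(t)*sin(4*t).
Try q_p = A*exp(-3*t). Substituting into the equation and dividing by exp(-3*t) gives A = -1/4, so q_p = -exp(-3*t)/4.
General solution: q = -exp(-3*t)/4 + C1*cos(4*t)*exp(t) + C2*exp(t)*sin(4*t).
Apply the initial conditions: q(0) = -1/4 + C1 = 0 and q'(0) = 3/4 + C1 + 4*C2 = 5. Solving gives C1 = 1/4, C2 = 1.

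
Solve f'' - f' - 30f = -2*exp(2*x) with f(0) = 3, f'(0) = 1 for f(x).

Characteristic equation r² - r - 30 = 0 factors as (r + 5)(r - 6) = 0, so r = -5, 6.
Hence f_h = C1*exp(-5*x) + C2*exp(6*x).
Try f_p = A*exp(2*x). Substituting into the equation and dividing by exp(2*x) gives A = 1/14, so f_p = exp(2*x)/14.
General solution: f = exp(2*x)/14 + C1*exp(-5*x) + C2*exp(6*x).
Apply the initial conditions: f(0) = 1/14 + C1 + C2 = 3 and f'(0) = 1/7 - 5*C1 + 6*C2 = 1. Solving gives C1 = 117/77, C2 = 31/22.

f = exp(2*x)/14 + 31*exp(6*x)/22 + 117*exp(-5*x)/77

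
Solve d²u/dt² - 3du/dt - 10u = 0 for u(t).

Characteristic equation r² - 3r - 10 = 0 factors as (r + 2)(r - 5) = 0, so r = -2, 5.
Hence u_h = C1*exp(-2*t) + C2*exp(5*t).

u = C1*exp(-2*t) + C2*exp(5*t)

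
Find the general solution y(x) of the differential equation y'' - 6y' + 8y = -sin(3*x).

Characteristic equation r² - 6r + 8 = 0 factors as (r - 4)(r - 2) = 0, so r = 4, 2.
Hence y_h = C1*exp(4*x) + C2*exp(2*x).
Try y_p = A*cos(3*x) + B*sin(3*x). Substituting and equating the coefficients of cos(3x) and sin(3x) gives A = -18/325, B = 1/325, so y_p = -18*cos(3*x)/325 + sin(3*x)/325.

y = -18*cos(3*x)/325 + sin(3*x)/325 + C1*exp(4*x) + C2*exp(2*x)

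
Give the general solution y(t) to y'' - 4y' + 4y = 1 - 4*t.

Characteristic equation r² - 4r + 4 = 0 has discriminant (-4)² - 4·(4) = 0, so r = 2 is a repeated root.
Hence y_h = (C1 + C2*t)*exp(2*t).
For the particular solution try y_p = A0 + A1*t. Substituting and matching coefficients of each power of t gives A0 = -3/4, A1 = -1, so y_p = -3/4 - t.

y = -3/4 - t + C1*exp(2*t) + C2*t*exp(2*t)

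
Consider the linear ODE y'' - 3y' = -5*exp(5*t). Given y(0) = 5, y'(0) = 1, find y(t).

y = 13/3 - exp(5*t)/2 + 7*exp(3*t)/6

Characteristic equation r² - 3r = 0 factors as (r - 3)r = 0, so r = 3, 0.
Hence y_h = C1*exp(3*t) + C2.
Try y_p = A*exp(5*t). Substituting into the equation and dividing by exp(5*t) gives A = -1/2, so y_p = -exp(5*t)/2.
General solution: y = C2 - exp(5*t)/2 + C1*exp(3*t).
Apply the initial conditions: y(0) = -1/2 + C1 + C2 = 5 and y'(0) = -5/2 + 3*C1 = 1. Solving gives C1 = 7/6, C2 = 13/3.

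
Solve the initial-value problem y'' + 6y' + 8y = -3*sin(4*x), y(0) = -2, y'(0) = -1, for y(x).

y = -24*exp(-2*x)/5 + 3*sin(4*x)/80 + 9*cos(4*x)/80 + 43*exp(-4*x)/16

Characteristic equation r² + 6r + 8 = 0 factors as (r + 2)(r + 4) = 0, so r = -2, -4.
Hence y_h = C1*exp(-2*x) + C2*exp(-4*x).
Try y_p = A*cos(4*x) + B*sin(4*x). Substituting and equating the coefficients of cos(4x) and sin(4x) gives A = 9/80, B = 3/80, so y_p = 3*sin(4*x)/80 + 9*cos(4*x)/80.
General solution: y = 3*sin(4*x)/80 + 9*cos(4*x)/80 + C1*exp(-2*x) + C2*exp(-4*x).
Apply the initial conditions: y(0) = 9/80 + C1 + C2 = -2 and y'(0) = 3/20 - 4*C2 - 2*C1 = -1. Solving gives C1 = -24/5, C2 = 43/16.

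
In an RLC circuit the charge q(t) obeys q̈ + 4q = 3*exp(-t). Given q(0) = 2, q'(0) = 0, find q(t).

Characteristic equation r² + 4 = 0 has discriminant (0)² - 4·(4) = -16 < 0, so r = ± 2i.
Hence q_h = C1*cos(2*t) + C2*sin(2*t).
Try q_p = A*exp(-t). Substituting into the equation and dividing by exp(-t) gives A = 3/5, so q_p = 3*exp(-t)/5.
General solution: q = 3*exp(-t)/5 + C1*cos(2*t) + C2*sin(2*t).
Apply the initial conditions: q(0) = 3/5 + C1 = 2 and q'(0) = -3/5 + 2*C2 = 0. Solving gives C1 = 7/5, C2 = 3/10.

q = 3*exp(-t)/5 + 3*sin(2*t)/10 + 7*cos(2*t)/5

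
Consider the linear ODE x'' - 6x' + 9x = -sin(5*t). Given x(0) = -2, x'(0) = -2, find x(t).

x = -1141*exp(3*t)/578 - 15*cos(5*t)/578 + 4*sin(5*t)/289 + 131*t*exp(3*t)/34

Characteristic equation r² - 6r + 9 = 0 has discriminant (-6)² - 4·(9) = 0, so r = 3 is a repeated root.
Hence x_h = (C1 + C2*t)*exp(3*t).
Try x_p = A*cos(5*t) + B*sin(5*t). Substituting and equating the coefficients of cos(5t) and sin(5t) gives A = -15/578, B = 4/289, so x_p = -15*cos(5*t)/578 + 4*sin(5*t)/289.
General solution: x = -15*cos(5*t)/578 + 4*sin(5*t)/289 + C1*exp(3*t) + C2*t*exp(3*t).
Apply the initial conditions: x(0) = -15/578 + C1 = -2 and x'(0) = 20/289 + C2 + 3*C1 = -2. Solving gives C1 = -1141/578, C2 = 131/34.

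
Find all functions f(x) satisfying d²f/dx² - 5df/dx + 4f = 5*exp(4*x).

f = C1*exp(4*x) + C2*exp(x) + 5*x*exp(4*x)/3

Characteristic equation r² - 5r + 4 = 0 factors as (r - 4)(r - 1) = 0, so r = 4, 1.
Hence f_h = C1*exp(4*x) + C2*exp(x).
Since exp(4*x) solves the homogeneous equation (r = 4 is a root of multiplicity 1), multiply the trial by x. Try f_p = A*x*exp(4*x). Substituting into the equation and dividing by exp(4*x) gives A = 5/3, so f_p = 5*x*exp(4*x)/3.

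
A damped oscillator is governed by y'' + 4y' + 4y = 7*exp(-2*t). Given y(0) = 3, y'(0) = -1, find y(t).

Characteristic equation r² + 4r + 4 = 0 has discriminant (4)² - 4·(4) = 0, so r = -2 is a repeated root.
Hence y_h = (C1 + C2*t)*exp(-2*t).
Since exp(-2*t) solves the homogeneous equation (r = -2 is a root of multiplicity 2), multiply the trial by t^2. Try y_p = A*t^2*exp(-2*t). Substituting into the equation and dividing by exp(-2*t) gives A = 7/2, so y_p = 7*t^2*exp(-2*t)/2.
General solution: y = C1*exp(-2*t) + 7*t^2*exp(-2*t)/2 + C2*t*exp(-2*t).
Apply the initial conditions: y(0) = C1 = 3 and y'(0) = C2 - 2*C1 = -1. Solving gives C1 = 3, C2 = 5.

y = 3*exp(-2*t) + 5*t*exp(-2*t) + 7*t**2*exp(-2*t)/2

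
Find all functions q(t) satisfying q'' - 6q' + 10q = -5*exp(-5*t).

Characteristic equation r² - 6r + 10 = 0 has discriminant (-6)² - 4·(10) = -4 < 0, so r = 3 ± i.
Hence q_h = C1*cos(t)*exp(3*t) + C2*exp(3*t)*sin(t).
Try q_p = A*exp(-5*t). Substituting into the equation and dividing by exp(-5*t) gives A = -1/13, so q_p = -exp(-5*t)/13.

q = -exp(-5*t)/13 + C1*cos(t)*exp(3*t) + C2*exp(3*t)*sin(t)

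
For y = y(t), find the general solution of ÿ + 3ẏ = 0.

Characteristic equation r² + 3r = 0 factors as (r + 3)r = 0, so r = -3, 0.
Hence y_h = C1*exp(-3*t) + C2.

y = C2 + C1*exp(-3*t)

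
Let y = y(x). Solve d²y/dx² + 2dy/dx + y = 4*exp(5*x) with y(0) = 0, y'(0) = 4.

Characteristic equation r² + 2r + 1 = 0 has discriminant (2)² - 4·(1) = 0, so r = -1 is a repeated root.
Hence y_h = (C1 + C2*x)*exp(-x).
Try y_p = A*exp(5*x). Substituting into the equation and dividing by exp(5*x) gives A = 1/9, so y_p = exp(5*x)/9.
General solution: y = exp(5*x)/9 + C1*exp(-x) + C2*x*exp(-x).
Apply the initial conditions: y(0) = 1/9 + C1 = 0 and y'(0) = 5/9 + C2 - C1 = 4. Solving gives C1 = -1/9, C2 = 10/3.

y = -exp(-x)/9 + exp(5*x)/9 + 10*x*exp(-x)/3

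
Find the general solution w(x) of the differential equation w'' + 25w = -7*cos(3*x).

w = -7*cos(3*x)/16 + C1*cos(5*x) + C2*sin(5*x)

Characteristic equation r² + 25 = 0 has discriminant (0)² - 4·(25) = -100 < 0, so r = ± 5i.
Hence w_h = C1*cos(5*x) + C2*sin(5*x).
Try w_p = A*cos(3*x) + B*sin(3*x). Substituting and equating the coefficients of cos(3x) and sin(3x) gives A = -7/16, B = 0, so w_p = -7*cos(3*x)/16.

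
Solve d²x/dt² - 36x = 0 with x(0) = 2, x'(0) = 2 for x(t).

x = 5*exp(-6*t)/6 + 7*exp(6*t)/6

Characteristic equation r² - 36 = 0 factors as (r + 6)(r - 6) = 0, so r = -6, 6.
Hence x_h = C1*exp(-6*t) + C2*exp(6*t).
Apply the initial conditions: x(0) = C1 + C2 = 2 and x'(0) = -6*C1 + 6*C2 = 2. Solving gives C1 = 5/6, C2 = 7/6.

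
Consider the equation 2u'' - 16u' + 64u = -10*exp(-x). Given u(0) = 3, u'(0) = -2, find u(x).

u = -5*exp(-x)/41 - 599*exp(4*x)*sin(4*x)/164 + 128*cos(4*x)*exp(4*x)/41

Divide through by 2: u'' - 8u' + 32u = -5*exp(-x).
Characteristic equation r² - 8r + 32 = 0 has discriminant (-8)² - 4·(32) = -64 < 0, so r = 4 ± 4i.
Hence u_h = C1*cos(4*x)*exp(4*x) + C2*exp(4*x)*sin(4*x).
Try u_p = A*exp(-x). Substituting into the equation and dividing by exp(-x) gives A = -5/41, so u_p = -5*exp(-x)/41.
General solution: u = -5*exp(-x)/41 + C1*cos(4*x)*exp(4*x) + C2*exp(4*x)*sin(4*x).
Apply the initial conditions: u(0) = -5/41 + C1 = 3 and u'(0) = 5/41 + 4*C1 + 4*C2 = -2. Solving gives C1 = 128/41, C2 = -599/164.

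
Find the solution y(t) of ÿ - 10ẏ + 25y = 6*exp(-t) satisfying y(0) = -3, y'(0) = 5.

y = -19*exp(5*t)/6 + exp(-t)/6 + 21*t*exp(5*t)

Characteristic equation r² - 10r + 25 = 0 has discriminant (-10)² - 4·(25) = 0, so r = 5 is a repeated root.
Hence y_h = (C1 + C2*t)*exp(5*t).
Try y_p = A*exp(-t). Substituting into the equation and dividing by exp(-t) gives A = 1/6, so y_p = exp(-t)/6.
General solution: y = exp(-t)/6 + C1*exp(5*t) + C2*t*exp(5*t).
Apply the initial conditions: y(0) = 1/6 + C1 = -3 and y'(0) = -1/6 + C2 + 5*C1 = 5. Solving gives C1 = -19/6, C2 = 21.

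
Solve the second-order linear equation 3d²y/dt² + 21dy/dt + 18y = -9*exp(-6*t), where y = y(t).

y = C1*exp(-t) + C2*exp(-6*t) + 3*t*exp(-6*t)/5

Divide through by 3: y'' + 7y' + 6y = -3*exp(-6*t).
Characteristic equation r² + 7r + 6 = 0 factors as (r + 1)(r + 6) = 0, so r = -1, -6.
Hence y_h = C1*exp(-t) + C2*exp(-6*t).
Since exp(-6*t) solves the homogeneous equation (r = -6 is a root of multiplicity 1), multiply the trial by t. Try y_p = A*t*exp(-6*t). Substituting into the equation and dividing by exp(-6*t) gives A = 3/5, so y_p = 3*t*exp(-6*t)/5.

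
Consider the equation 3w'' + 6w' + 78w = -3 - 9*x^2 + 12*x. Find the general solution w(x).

Divide through by 3: w'' + 2w' + 26w = -1 - 3*x^2 + 4*x.
Characteristic equation r² + 2r + 26 = 0 has discriminant (2)² - 4·(26) = -100 < 0, so r = -1 ± 5i.
Hence w_h = C1*cos(5*x)*exp(-x) + C2*exp(-x)*sin(5*x).
For the particular solution try w_p = A0 + A1*x + A2*x^2. Substituting and matching coefficients of each power of x gives A0 = -94/2197, A1 = 29/169, A2 = -3/26, so w_p = -94/2197 - 3*x^2/26 + 29*x/169.

w = -94/2197 - 3*x**2/26 + 29*x/169 + C1*cos(5*x)*exp(-x) + C2*exp(-x)*sin(5*x)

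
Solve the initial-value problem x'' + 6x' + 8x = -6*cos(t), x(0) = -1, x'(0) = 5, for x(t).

Characteristic equation r² + 6r + 8 = 0 factors as (r + 2)(r + 4) = 0, so r = -2, -4.
Hence x_h = C1*exp(-2*t) + C2*exp(-4*t).
Try x_p = A*cos(t) + B*sin(t). Substituting and equating the coefficients of cos(t) and sin(t) gives A = -42/85, B = -36/85, so x_p = -42*cos(t)/85 - 36*sin(t)/85.
General solution: x = -42*cos(t)/85 - 36*sin(t)/85 + C1*exp(-2*t) + C2*exp(-4*t).
Apply the initial conditions: x(0) = -42/85 + C1 + C2 = -1 and x'(0) = -36/85 - 4*C2 - 2*C1 = 5. Solving gives C1 = 17/10, C2 = -75/34.

x = -75*exp(-4*t)/34 - 42*cos(t)/85 - 36*sin(t)/85 + 17*exp(-2*t)/10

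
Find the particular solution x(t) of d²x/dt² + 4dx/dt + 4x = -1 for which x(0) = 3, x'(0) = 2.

x = -1/4 + 13*exp(-2*t)/4 + 17*t*exp(-2*t)/2

Characteristic equation r² + 4r + 4 = 0 has discriminant (4)² - 4·(4) = 0, so r = -2 is a repeated root.
Hence x_h = (C1 + C2*t)*exp(-2*t).
For the particular solution try x_p = A0. Substituting and matching coefficients of each power of t gives A0 = -1/4, so x_p = -1/4.
General solution: x = -1/4 + C1*exp(-2*t) + C2*t*exp(-2*t).
Apply the initial conditions: x(0) = -1/4 + C1 = 3 and x'(0) = C2 - 2*C1 = 2. Solving gives C1 = 13/4, C2 = 17/2.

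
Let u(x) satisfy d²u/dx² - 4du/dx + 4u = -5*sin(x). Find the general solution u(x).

Characteristic equation r² - 4r + 4 = 0 has discriminant (-4)² - 4·(4) = 0, so r = 2 is a repeated root.
Hence u_h = (C1 + C2*x)*exp(2*x).
Try u_p = A*cos(x) + B*sin(x). Substituting and equating the coefficients of cos(x) and sin(x) gives A = -4/5, B = -3/5, so u_p = -4*cos(x)/5 - 3*sin(x)/5.

u = -4*cos(x)/5 - 3*sin(x)/5 + C1*exp(2*x) + C2*x*exp(2*x)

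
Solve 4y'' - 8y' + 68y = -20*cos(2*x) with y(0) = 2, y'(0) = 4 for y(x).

Divide through by 4: y'' - 2y' + 17y = -5*cos(2*x).
Characteristic equation r² - 2r + 17 = 0 has discriminant (-2)² - 4·(17) = -64 < 0, so r = 1 ± 4i.
Hence y_h = C1*cos(4*x)*exp(x) + C2*exp(x)*sin(4*x).
Try y_p = A*cos(2*x) + B*sin(2*x). Substituting and equating the coefficients of cos(2x) and sin(2x) gives A = -13/37, B = 4/37, so y_p = -13*cos(2*x)/37 + 4*sin(2*x)/37.
General solution: y = -13*cos(2*x)/37 + 4*sin(2*x)/37 + C1*cos(4*x)*exp(x) + C2*exp(x)*sin(4*x).
Apply the initial conditions: y(0) = -13/37 + C1 = 2 and y'(0) = 8/37 + C1 + 4*C2 = 4. Solving gives C1 = 87/37, C2 = 53/148.

y = -13*cos(2*x)/37 + 4*sin(2*x)/37 + 53*exp(x)*sin(4*x)/148 + 87*cos(4*x)*exp(x)/37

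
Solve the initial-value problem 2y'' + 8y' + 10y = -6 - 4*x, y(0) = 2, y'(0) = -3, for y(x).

y = -7/25 - 2*x/5 + 49*exp(-2*x)*sin(x)/25 + 57*cos(x)*exp(-2*x)/25

Divide through by 2: y'' + 4y' + 5y = -3 - 2*x.
Characteristic equation r² + 4r + 5 = 0 has discriminant (4)² - 4·(5) = -4 < 0, so r = -2 ± i.
Hence y_h = C1*cos(x)*exp(-2*x) + C2*exp(-2*x)*sin(x).
For the particular solution try y_p = A0 + A1*x. Substituting and matching coefficients of each power of x gives A0 = -7/25, A1 = -2/5, so y_p = -7/25 - 2*x/5.
General solution: y = -7/25 - 2*x/5 + C1*cos(x)*exp(-2*x) + C2*exp(-2*x)*sin(x).
Apply the initial conditions: y(0) = -7/25 + C1 = 2 and y'(0) = -2/5 + C2 - 2*C1 = -3. Solving gives C1 = 57/25, C2 = 49/25.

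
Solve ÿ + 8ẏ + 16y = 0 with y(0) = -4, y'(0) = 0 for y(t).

y = -4*exp(-4*t) - 16*t*exp(-4*t)

Characteristic equation r² + 8r + 16 = 0 has discriminant (8)² - 4·(16) = 0, so r = -4 is a repeated root.
Hence y_h = (C1 + C2*t)*exp(-4*t).
Apply the initial conditions: y(0) = C1 = -4 and y'(0) = C2 - 4*C1 = 0. Solving gives C1 = -4, C2 = -16.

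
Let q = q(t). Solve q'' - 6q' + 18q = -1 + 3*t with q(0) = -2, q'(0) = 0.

Characteristic equation r² - 6r + 18 = 0 has discriminant (-6)² - 4·(18) = -36 < 0, so r = 3 ± 3i.
Hence q_h = C1*cos(3*t)*exp(3*t) + C2*exp(3*t)*sin(3*t).
For the particular solution try q_p = A0 + A1*t. Substituting and matching coefficients of each power of t gives A0 = 0, A1 = 1/6, so q_p = t/6.
General solution: q = t/6 + C1*cos(3*t)*exp(3*t) + C2*exp(3*t)*sin(3*t).
Apply the initial conditions: q(0) = C1 = -2 and q'(0) = 1/6 + 3*C1 + 3*C2 = 0. Solving gives C1 = -2, C2 = 35/18.

q = t/6 - 2*cos(3*t)*exp(3*t) + 35*exp(3*t)*sin(3*t)/18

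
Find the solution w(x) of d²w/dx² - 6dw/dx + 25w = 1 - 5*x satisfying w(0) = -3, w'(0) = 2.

w = -1/125 - x/5 - 374*cos(4*x)*exp(3*x)/125 + 1397*exp(3*x)*sin(4*x)/500

Characteristic equation r² - 6r + 25 = 0 has discriminant (-6)² - 4·(25) = -64 < 0, so r = 3 ± 4i.
Hence w_h = C1*cos(4*x)*exp(3*x) + C2*exp(3*x)*sin(4*x).
For the particular solution try w_p = A0 + A1*x. Substituting and matching coefficients of each power of x gives A0 = -1/125, A1 = -1/5, so w_p = -1/125 - x/5.
General solution: w = -1/125 - x/5 + C1*cos(4*x)*exp(3*x) + C2*exp(3*x)*sin(4*x).
Apply the initial conditions: w(0) = -1/125 + C1 = -3 and w'(0) = -1/5 + 3*C1 + 4*C2 = 2. Solving gives C1 = -374/125, C2 = 1397/500.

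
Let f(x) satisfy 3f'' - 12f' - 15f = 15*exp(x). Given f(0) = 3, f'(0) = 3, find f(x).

Divide through by 3: f'' - 4f' - 5f = 5*exp(x).
Characteristic equation r² - 4r - 5 = 0 factors as (r - 5)(r + 1) = 0, so r = 5, -1.
Hence f_h = C1*exp(5*x) + C2*exp(-x).
Try f_p = A*exp(x). Substituting into the equation and dividing by exp(x) gives A = -5/8, so f_p = -5*exp(x)/8.
General solution: f = -5*exp(x)/8 + C1*exp(5*x) + C2*exp(-x).
Apply the initial conditions: f(0) = -5/8 + C1 + C2 = 3 and f'(0) = -5/8 - C2 + 5*C1 = 3. Solving gives C1 = 29/24, C2 = 29/12.

f = -5*exp(x)/8 + 29*exp(-x)/12 + 29*exp(5*x)/24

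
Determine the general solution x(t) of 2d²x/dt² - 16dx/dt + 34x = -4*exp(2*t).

x = -2*exp(2*t)/5 + C1*cos(t)*exp(4*t) + C2*exp(4*t)*sin(t)

Divide through by 2: x'' - 8x' + 17x = -2*exp(2*t).
Characteristic equation r² - 8r + 17 = 0 has discriminant (-8)² - 4·(17) = -4 < 0, so r = 4 ± i.
Hence x_h = C1*cos(t)*exp(4*t) + C2*exp(4*t)*sin(t).
Try x_p = A*exp(2*t). Substituting into the equation and dividing by exp(2*t) gives A = -2/5, so x_p = -2*exp(2*t)/5.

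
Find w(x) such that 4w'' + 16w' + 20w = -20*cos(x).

Divide through by 4: w'' + 4w' + 5w = -5*cos(x).
Characteristic equation r² + 4r + 5 = 0 has discriminant (4)² - 4·(5) = -4 < 0, so r = -2 ± i.
Hence w_h = C1*cos(x)*exp(-2*x) + C2*exp(-2*x)*sin(x).
Try w_p = A*cos(x) + B*sin(x). Substituting and equating the coefficients of cos(x) and sin(x) gives A = -5/8, B = -5/8, so w_p = -5*cos(x)/8 - 5*sin(x)/8.

w = -5*cos(x)/8 - 5*sin(x)/8 + C1*cos(x)*exp(-2*x) + C2*exp(-2*x)*sin(x)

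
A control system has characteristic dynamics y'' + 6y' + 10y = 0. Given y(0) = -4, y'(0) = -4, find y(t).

Characteristic equation r² + 6r + 10 = 0 has discriminant (6)² - 4·(10) = -4 < 0, so r = -3 ± i.
Hence y_h = C1*cos(t)*exp(-3*t) + C2*exp(-3*t)*sin(t).
Apply the initial conditions: y(0) = C1 = -4 and y'(0) = C2 - 3*C1 = -4. Solving gives C1 = -4, C2 = -16.

y = -16*exp(-3*t)*sin(t) - 4*cos(t)*exp(-3*t)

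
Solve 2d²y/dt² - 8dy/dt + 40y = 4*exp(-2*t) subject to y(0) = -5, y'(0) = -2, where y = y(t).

y = exp(-2*t)/16 - 81*cos(4*t)*exp(2*t)/16 + 33*exp(2*t)*sin(4*t)/16

Divide through by 2: y'' - 4y' + 20y = 2*exp(-2*t).
Characteristic equation r² - 4r + 20 = 0 has discriminant (-4)² - 4·(20) = -64 < 0, so r = 2 ± 4i.
Hence y_h = C1*cos(4*t)*exp(2*t) + C2*exp(2*t)*sin(4*t).
Try y_p = A*exp(-2*t). Substituting into the equation and dividing by exp(-2*t) gives A = 1/16, so y_p = exp(-2*t)/16.
General solution: y = exp(-2*t)/16 + C1*cos(4*t)*exp(2*t) + C2*exp(2*t)*sin(4*t).
Apply the initial conditions: y(0) = 1/16 + C1 = -5 and y'(0) = -1/8 + 2*C1 + 4*C2 = -2. Solving gives C1 = -81/16, C2 = 33/16.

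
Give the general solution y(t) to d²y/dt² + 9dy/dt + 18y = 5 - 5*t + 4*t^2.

y = 163/324 - t/2 + 2*t**2/9 + C1*exp(-3*t) + C2*exp(-6*t)

Characteristic equation r² + 9r + 18 = 0 factors as (r + 3)(r + 6) = 0, so r = -3, -6.
Hence y_h = C1*exp(-3*t) + C2*exp(-6*t).
For the particular solution try y_p = A0 + A1*t + A2*t^2. Substituting and matching coefficients of each power of t gives A0 = 163/324, A1 = -1/2, A2 = 2/9, so y_p = 163/324 - t/2 + 2*t^2/9.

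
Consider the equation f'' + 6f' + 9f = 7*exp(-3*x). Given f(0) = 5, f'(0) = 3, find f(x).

Characteristic equation r² + 6r + 9 = 0 has discriminant (6)² - 4·(9) = 0, so r = -3 is a repeated root.
Hence f_h = (C1 + C2*x)*exp(-3*x).
Since exp(-3*x) solves the homogeneous equation (r = -3 is a root of multiplicity 2), multiply the trial by x^2. Try f_p = A*x^2*exp(-3*x). Substituting into the equation and dividing by exp(-3*x) gives A = 7/2, so f_p = 7*x^2*exp(-3*x)/2.
General solution: f = C1*exp(-3*x) + 7*x^2*exp(-3*x)/2 + C2*x*exp(-3*x).
Apply the initial conditions: f(0) = C1 = 5 and f'(0) = C2 - 3*C1 = 3. Solving gives C1 = 5, C2 = 18.

f = 5*exp(-3*x) + 18*x*exp(-3*x) + 7*x**2*exp(-3*x)/2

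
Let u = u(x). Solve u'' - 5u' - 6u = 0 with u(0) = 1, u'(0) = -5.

u = -4*exp(6*x)/7 + 11*exp(-x)/7

Characteristic equation r² - 5r - 6 = 0 factors as (r - 6)(r + 1) = 0, so r = 6, -1.
Hence u_h = C1*exp(6*x) + C2*exp(-x).
Apply the initial conditions: u(0) = C1 + C2 = 1 and u'(0) = -C2 + 6*C1 = -5. Solving gives C1 = -4/7, C2 = 11/7.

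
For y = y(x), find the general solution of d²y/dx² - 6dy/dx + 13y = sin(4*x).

Characteristic equation r² - 6r + 13 = 0 has discriminant (-6)² - 4·(13) = -16 < 0, so r = 3 ± 2i.
Hence y_h = C1*cos(2*x)*exp(3*x) + C2*exp(3*x)*sin(2*x).
Try y_p = A*cos(4*x) + B*sin(4*x). Substituting and equating the coefficients of cos(4x) and sin(4x) gives A = 8/195, B = -1/195, so y_p = -sin(4*x)/195 + 8*cos(4*x)/195.

y = -sin(4*x)/195 + 8*cos(4*x)/195 + C1*cos(2*x)*exp(3*x) + C2*exp(3*x)*sin(2*x)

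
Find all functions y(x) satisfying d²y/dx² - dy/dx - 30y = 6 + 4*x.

Characteristic equation r² - r - 30 = 0 factors as (r - 6)(r + 5) = 0, so r = 6, -5.
Hence y_h = C1*exp(6*x) + C2*exp(-5*x).
For the particular solution try y_p = A0 + A1*x. Substituting and matching coefficients of each power of x gives A0 = -44/225, A1 = -2/15, so y_p = -44/225 - 2*x/15.

y = -44/225 - 2*x/15 + C1*exp(6*x) + C2*exp(-5*x)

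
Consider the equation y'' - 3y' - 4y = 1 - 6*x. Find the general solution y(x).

Characteristic equation r² - 3r - 4 = 0 factors as (r + 1)(r - 4) = 0, so r = -1, 4.
Hence y_h = C1*exp(-x) + C2*exp(4*x).
For the particular solution try y_p = A0 + A1*x. Substituting and matching coefficients of each power of x gives A0 = -11/8, A1 = 3/2, so y_p = -11/8 + 3*x/2.

y = -11/8 + 3*x/2 + C1*exp(-x) + C2*exp(4*x)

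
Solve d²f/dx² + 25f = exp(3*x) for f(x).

f = exp(3*x)/34 + C1*cos(5*x) + C2*sin(5*x)

Characteristic equation r² + 25 = 0 has discriminant (0)² - 4·(25) = -100 < 0, so r = ± 5i.
Hence f_h = C1*cos(5*x) + C2*sin(5*x).
Try f_p = A*exp(3*x). Substituting into the equation and dividing by exp(3*x) gives A = 1/34, so f_p = exp(3*x)/34.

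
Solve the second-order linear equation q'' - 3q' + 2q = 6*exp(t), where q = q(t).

Characteristic equation r² - 3r + 2 = 0 factors as (r - 2)(r - 1) = 0, so r = 2, 1.
Hence q_h = C1*exp(2*t) + C2*exp(t).
Since exp(t) solves the homogeneous equation (r = 1 is a root of multiplicity 1), multiply the trial by t. Try q_p = A*t*exp(t). Substituting into the equation and dividing by exp(t) gives A = -6, so q_p = -6*t*exp(t).

q = C1*exp(2*t) + C2*exp(t) - 6*t*exp(t)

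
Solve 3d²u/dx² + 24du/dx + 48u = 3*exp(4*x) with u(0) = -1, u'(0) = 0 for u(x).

Divide through by 3: u'' + 8u' + 16u = exp(4*x).
Characteristic equation r² + 8r + 16 = 0 has discriminant (8)² - 4·(16) = 0, so r = -4 is a repeated root.
Hence u_h = (C1 + C2*x)*exp(-4*x).
Try u_p = A*exp(4*x). Substituting into the equation and dividing by exp(4*x) gives A = 1/64, so u_p = exp(4*x)/64.
General solution: u = exp(4*x)/64 + C1*exp(-4*x) + C2*x*exp(-4*x).
Apply the initial conditions: u(0) = 1/64 + C1 = -1 and u'(0) = 1/16 + C2 - 4*C1 = 0. Solving gives C1 = -65/64, C2 = -33/8.

u = -65*exp(-4*x)/64 + exp(4*x)/64 - 33*x*exp(-4*x)/8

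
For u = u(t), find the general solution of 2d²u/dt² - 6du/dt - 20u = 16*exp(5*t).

Divide through by 2: u'' - 3u' - 10u = 8*exp(5*t).
Characteristic equation r² - 3r - 10 = 0 factors as (r + 2)(r - 5) = 0, so r = -2, 5.
Hence u_h = C1*exp(-2*t) + C2*exp(5*t).
Since exp(5*t) solves the homogeneous equation (r = 5 is a root of multiplicity 1), multiply the trial by t. Try u_p = A*t*exp(5*t). Substituting into the equation and dividing by exp(5*t) gives A = 8/7, so u_p = 8*t*exp(5*t)/7.

u = C1*exp(-2*t) + C2*exp(5*t) + 8*t*exp(5*t)/7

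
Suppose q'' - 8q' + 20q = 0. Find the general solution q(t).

q = C1*cos(2*t)*exp(4*t) + C2*exp(4*t)*sin(2*t)

Characteristic equation r² - 8r + 20 = 0 has discriminant (-8)² - 4·(20) = -16 < 0, so r = 4 ± 2i.
Hence q_h = C1*cos(2*t)*exp(4*t) + C2*exp(4*t)*sin(2*t).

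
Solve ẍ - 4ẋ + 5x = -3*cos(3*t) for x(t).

x = 3*cos(3*t)/40 + 9*sin(3*t)/40 + C1*cos(t)*exp(2*t) + C2*exp(2*t)*sin(t)

Characteristic equation r² - 4r + 5 = 0 has discriminant (-4)² - 4·(5) = -4 < 0, so r = 2 ± i.
Hence x_h = C1*cos(t)*exp(2*t) + C2*exp(2*t)*sin(t).
Try x_p = A*cos(3*t) + B*sin(3*t). Substituting and equating the coefficients of cos(3t) and sin(3t) gives A = 3/40, B = 9/40, so x_p = 3*cos(3*t)/40 + 9*sin(3*t)/40.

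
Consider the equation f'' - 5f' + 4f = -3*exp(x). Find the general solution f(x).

f = C1*exp(4*x) + C2*exp(x) + x*exp(x)

Characteristic equation r² - 5r + 4 = 0 factors as (r - 4)(r - 1) = 0, so r = 4, 1.
Hence f_h = C1*exp(4*x) + C2*exp(x).
Since exp(x) solves the homogeneous equation (r = 1 is a root of multiplicity 1), multiply the trial by x. Try f_p = A*x*exp(x). Substituting into the equation and dividing by exp(x) gives A = 1, so f_p = x*exp(x).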